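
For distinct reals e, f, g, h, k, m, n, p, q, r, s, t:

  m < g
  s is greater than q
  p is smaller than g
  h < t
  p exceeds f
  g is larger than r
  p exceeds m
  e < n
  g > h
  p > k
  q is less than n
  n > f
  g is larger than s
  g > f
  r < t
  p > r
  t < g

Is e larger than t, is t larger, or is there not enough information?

Following every chain through e: above e we get n.
t is not reached, and no chain runs the other way from t to e.
So the given relations leave the order of e and t undetermined.

undetermined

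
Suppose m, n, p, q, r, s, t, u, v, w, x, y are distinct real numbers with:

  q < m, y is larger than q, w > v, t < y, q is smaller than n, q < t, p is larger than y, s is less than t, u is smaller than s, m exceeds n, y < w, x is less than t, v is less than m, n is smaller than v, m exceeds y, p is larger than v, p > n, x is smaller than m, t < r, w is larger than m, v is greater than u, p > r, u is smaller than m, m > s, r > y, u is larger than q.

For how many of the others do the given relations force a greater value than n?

4

From n the given relations immediately reach v, m, p.
From those, w — 4 in total.
Nothing else is reachable above n; 4 in all.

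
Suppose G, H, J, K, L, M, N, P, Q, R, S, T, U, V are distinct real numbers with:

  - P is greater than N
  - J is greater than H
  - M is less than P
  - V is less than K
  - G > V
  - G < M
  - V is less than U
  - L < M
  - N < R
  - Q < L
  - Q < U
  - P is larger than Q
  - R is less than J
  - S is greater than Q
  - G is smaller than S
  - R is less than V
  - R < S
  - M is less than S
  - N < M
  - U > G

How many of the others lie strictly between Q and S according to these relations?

Chaining upward from Q reaches: L, U, M, P.
Chaining downward from S reaches: N, L, R, V, G, M.
Strictly between Q and S are those in both lists: L, M — 2 elements.

2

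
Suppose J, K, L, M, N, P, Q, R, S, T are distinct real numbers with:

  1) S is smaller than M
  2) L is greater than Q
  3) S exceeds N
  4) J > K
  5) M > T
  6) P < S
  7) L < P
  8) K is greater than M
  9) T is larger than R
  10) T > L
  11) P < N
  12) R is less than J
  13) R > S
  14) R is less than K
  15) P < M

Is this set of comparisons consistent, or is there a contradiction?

consistent

The single ordering Q < L < P < N < S < R < T < M < K < J satisfies every listed relation, so no contradiction arises.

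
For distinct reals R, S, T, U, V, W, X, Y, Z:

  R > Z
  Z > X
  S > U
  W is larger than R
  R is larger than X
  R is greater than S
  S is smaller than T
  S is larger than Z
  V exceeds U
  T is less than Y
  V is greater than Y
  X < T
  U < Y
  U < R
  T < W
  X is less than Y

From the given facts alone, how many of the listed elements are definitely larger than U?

6

From U the given relations immediately reach S, Y, V, R.
From those, T, W — 6 in total.
Nothing else is reachable above U; 6 in all.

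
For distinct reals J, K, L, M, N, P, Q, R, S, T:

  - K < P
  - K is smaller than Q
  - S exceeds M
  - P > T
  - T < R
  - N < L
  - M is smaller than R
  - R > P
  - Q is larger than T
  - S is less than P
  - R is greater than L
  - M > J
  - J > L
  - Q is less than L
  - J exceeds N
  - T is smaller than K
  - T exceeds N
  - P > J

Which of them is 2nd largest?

The consecutive relations fix a unique order: N < T < K < Q < L < J < M < S < P < R.
The 2nd largest is P.

P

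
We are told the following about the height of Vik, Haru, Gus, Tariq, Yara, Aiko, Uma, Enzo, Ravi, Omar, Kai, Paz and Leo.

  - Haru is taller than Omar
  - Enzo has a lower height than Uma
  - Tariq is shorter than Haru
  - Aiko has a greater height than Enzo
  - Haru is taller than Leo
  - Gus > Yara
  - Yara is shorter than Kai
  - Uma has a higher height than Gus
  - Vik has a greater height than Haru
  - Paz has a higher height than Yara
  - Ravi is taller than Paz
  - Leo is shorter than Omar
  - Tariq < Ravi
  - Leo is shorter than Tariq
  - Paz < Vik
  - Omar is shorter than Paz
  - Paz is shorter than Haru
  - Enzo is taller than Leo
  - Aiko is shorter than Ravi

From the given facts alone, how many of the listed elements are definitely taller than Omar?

4

From Omar the given relations immediately reach Paz, Haru.
From those, Ravi, Vik — 4 in total.
Nothing else is reachable above Omar; 4 in all.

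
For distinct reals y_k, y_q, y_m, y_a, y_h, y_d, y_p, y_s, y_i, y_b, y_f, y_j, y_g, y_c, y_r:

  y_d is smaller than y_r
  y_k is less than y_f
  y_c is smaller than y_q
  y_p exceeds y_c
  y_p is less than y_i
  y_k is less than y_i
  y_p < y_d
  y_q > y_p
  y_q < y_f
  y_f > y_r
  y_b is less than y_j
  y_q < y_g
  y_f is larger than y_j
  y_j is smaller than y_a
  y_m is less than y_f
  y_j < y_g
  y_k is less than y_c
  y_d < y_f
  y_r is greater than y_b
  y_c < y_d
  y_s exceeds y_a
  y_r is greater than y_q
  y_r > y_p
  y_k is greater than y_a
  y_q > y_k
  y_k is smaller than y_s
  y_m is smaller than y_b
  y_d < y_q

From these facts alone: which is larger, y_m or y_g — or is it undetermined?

y_g

y_m < y_b and y_b < y_j give y_m < y_j.
With y_j < y_a: y_m < y_b < y_j < y_a.
Then y_a < y_k extends the chain to y_k.
With y_k < y_c: y_m < y_b < y_j < y_a < y_k < y_c.
With y_c < y_p: y_m < y_b < y_j < y_a < y_k < y_c < y_p.
Then y_p < y_d extends the chain to y_d.
With y_d < y_q: y_m < y_b < y_j < y_a < y_k < y_c < y_p < y_d < y_q.
Then y_q < y_g extends the chain to y_g.
So y_g is larger.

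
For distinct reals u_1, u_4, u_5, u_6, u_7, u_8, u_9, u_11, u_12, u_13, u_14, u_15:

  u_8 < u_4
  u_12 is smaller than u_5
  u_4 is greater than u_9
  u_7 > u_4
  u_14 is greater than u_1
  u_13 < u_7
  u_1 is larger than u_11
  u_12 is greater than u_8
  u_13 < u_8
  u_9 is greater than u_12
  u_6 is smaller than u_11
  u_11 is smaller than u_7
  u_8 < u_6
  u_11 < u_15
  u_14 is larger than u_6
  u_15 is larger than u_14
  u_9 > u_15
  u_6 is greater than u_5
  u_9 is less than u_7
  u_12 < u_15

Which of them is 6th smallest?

u_11

Piecing the relations together gives one ordering: u_13 < u_8 < u_12 < u_5 < u_6 < u_11 < u_1 < u_14 < u_15 < u_9 < u_4 < u_7.
Counting 6 from the smallest end gives u_11.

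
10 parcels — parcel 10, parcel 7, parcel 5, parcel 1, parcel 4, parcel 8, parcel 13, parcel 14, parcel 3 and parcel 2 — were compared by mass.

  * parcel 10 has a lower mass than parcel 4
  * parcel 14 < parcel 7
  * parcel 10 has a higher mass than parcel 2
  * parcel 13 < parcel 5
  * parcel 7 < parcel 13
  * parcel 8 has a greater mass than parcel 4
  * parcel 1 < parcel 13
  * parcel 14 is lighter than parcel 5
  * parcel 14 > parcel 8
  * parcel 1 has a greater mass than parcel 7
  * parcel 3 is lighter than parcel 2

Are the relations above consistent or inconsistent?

consistent

The single ordering parcel 3 < parcel 2 < parcel 10 < parcel 4 < parcel 8 < parcel 14 < parcel 7 < parcel 1 < parcel 13 < parcel 5 satisfies every listed relation, so no contradiction arises.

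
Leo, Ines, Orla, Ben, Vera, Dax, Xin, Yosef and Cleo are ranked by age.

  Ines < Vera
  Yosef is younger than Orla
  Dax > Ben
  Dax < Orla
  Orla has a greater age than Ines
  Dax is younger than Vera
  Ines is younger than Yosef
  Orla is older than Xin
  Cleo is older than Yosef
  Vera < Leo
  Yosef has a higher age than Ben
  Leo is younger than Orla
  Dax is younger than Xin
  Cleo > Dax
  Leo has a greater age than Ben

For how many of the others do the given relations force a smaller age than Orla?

From Orla the given relations immediately reach Dax, Xin, Ines, Yosef, Leo.
From those, Ben, Vera — 7 in total.
No other element is forced below Orla by the given relations, so the count is 7.

7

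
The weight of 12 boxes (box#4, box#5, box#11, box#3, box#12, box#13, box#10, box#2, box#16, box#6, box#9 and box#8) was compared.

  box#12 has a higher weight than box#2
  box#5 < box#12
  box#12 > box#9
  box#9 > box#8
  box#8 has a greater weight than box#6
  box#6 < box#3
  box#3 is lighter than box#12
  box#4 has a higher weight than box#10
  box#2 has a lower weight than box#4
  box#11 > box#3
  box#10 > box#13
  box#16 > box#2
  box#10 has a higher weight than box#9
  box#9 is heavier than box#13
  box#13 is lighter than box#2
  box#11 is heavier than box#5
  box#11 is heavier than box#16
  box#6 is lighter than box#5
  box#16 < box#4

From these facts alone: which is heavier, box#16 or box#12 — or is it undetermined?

undetermined

Following every chain through box#16: above box#16 we get box#11, box#4; below box#16 we get box#13, box#2.
box#12 is not reached, and no chain runs the other way from box#12 to box#16.
So the given relations leave the order of box#16 and box#12 undetermined.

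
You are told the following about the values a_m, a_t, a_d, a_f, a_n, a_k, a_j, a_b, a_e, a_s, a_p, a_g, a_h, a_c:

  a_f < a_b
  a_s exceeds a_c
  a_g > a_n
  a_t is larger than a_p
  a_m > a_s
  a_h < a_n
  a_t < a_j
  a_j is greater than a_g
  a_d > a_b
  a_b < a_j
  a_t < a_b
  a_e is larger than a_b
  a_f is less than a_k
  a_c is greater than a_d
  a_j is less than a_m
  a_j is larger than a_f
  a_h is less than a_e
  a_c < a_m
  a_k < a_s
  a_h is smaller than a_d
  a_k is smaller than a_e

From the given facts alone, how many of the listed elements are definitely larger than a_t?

7

Directly above a_t: a_b, a_j.
One step further: a_e, a_d, a_m (5 so far).
One step further: a_c (6 so far).
One step further: a_s (7 so far).
No other element is forced above a_t by the given relations, so the count is 7.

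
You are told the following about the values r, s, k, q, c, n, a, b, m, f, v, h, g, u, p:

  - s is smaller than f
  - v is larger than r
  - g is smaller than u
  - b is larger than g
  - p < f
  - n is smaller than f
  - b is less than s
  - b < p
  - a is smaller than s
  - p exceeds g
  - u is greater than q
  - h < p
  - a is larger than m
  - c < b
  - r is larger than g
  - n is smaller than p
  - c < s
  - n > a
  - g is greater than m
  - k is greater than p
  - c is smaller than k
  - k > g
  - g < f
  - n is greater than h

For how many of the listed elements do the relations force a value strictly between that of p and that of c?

1

Chaining upward from c reaches: b, k, s, f.
Chaining downward from p reaches: m, a, h, g, n, b.
Strictly between c and p are those in both lists: b — 1 element.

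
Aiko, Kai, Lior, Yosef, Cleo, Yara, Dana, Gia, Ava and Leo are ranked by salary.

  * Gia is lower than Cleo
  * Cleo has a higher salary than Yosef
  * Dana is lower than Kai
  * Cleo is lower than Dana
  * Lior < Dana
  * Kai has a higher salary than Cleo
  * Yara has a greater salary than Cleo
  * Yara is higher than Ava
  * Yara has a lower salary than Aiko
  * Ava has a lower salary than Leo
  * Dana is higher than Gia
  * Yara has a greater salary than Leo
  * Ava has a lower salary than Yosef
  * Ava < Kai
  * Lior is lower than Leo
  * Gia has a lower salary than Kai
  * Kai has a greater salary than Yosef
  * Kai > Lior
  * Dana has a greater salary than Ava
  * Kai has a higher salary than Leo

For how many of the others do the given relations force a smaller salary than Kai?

The elements the relations force below Kai are Ava, Lior, Yosef, Gia, Cleo, Leo, Dana — no chain reaches any other.
That is 7.

7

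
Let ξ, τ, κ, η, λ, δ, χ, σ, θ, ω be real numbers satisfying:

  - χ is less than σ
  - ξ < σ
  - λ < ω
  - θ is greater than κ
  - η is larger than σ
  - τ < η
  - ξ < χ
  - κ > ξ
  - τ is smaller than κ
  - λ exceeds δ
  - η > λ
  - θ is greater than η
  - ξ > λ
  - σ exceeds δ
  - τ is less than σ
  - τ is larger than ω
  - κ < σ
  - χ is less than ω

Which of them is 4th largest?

The consecutive relations fix a unique order: δ < λ < ξ < χ < ω < τ < κ < σ < η < θ.
Counting 4 from the largest end gives κ.

κ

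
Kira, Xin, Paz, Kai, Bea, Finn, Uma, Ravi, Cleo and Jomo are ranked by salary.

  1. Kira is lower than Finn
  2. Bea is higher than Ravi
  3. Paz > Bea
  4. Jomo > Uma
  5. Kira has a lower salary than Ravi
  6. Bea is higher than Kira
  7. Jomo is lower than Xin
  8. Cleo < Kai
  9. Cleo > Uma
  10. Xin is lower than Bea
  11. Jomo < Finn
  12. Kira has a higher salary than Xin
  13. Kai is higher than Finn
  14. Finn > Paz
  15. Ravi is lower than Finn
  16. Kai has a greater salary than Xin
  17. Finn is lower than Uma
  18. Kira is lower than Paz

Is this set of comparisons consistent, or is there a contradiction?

Chaining the given relations yields Jomo < Xin < Kira < Ravi < Bea < Paz < Finn < Uma, so Jomo < Uma. But one relation states Uma < Jomo. These cannot both hold.

inconsistent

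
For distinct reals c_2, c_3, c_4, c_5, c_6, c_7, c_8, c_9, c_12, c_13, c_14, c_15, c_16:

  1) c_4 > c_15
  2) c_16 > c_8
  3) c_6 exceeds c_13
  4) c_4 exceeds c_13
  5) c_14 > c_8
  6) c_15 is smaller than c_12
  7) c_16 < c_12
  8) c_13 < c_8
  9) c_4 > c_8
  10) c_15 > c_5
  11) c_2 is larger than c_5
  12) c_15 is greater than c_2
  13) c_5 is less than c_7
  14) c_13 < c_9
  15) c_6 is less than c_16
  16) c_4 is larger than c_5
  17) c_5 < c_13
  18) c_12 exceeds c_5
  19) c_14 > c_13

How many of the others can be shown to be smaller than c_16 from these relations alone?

Directly below c_16: c_8, c_6.
One step further: c_13 (3 so far).
One step further: c_5 (4 so far).
Nothing else is reachable below c_16; 4 in all.

4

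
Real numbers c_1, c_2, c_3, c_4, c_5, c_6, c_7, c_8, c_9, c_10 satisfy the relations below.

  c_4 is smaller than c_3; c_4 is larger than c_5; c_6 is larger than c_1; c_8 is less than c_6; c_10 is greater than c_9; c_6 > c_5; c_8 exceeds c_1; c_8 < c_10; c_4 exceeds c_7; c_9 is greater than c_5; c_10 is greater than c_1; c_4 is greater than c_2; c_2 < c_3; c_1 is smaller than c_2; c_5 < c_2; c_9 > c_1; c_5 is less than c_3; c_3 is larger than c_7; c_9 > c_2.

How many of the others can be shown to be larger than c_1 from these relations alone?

7

Directly above c_1: c_2, c_8, c_6, c_9, c_10.
One step further: c_4, c_3 (7 so far).
No other element is forced above c_1 by the given relations, so the count is 7.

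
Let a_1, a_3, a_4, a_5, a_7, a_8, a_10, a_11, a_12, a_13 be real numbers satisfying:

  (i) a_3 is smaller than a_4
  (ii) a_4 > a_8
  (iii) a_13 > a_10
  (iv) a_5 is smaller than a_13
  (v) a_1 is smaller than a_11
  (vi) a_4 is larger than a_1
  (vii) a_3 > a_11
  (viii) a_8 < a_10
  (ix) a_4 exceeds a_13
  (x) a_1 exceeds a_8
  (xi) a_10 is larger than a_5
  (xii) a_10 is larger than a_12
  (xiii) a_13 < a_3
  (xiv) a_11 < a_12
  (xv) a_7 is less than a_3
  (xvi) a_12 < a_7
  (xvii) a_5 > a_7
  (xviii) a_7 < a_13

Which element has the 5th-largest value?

a_5

Piecing the relations together gives one ordering: a_8 < a_1 < a_11 < a_12 < a_7 < a_5 < a_10 < a_13 < a_3 < a_4.
The 5th largest is a_5.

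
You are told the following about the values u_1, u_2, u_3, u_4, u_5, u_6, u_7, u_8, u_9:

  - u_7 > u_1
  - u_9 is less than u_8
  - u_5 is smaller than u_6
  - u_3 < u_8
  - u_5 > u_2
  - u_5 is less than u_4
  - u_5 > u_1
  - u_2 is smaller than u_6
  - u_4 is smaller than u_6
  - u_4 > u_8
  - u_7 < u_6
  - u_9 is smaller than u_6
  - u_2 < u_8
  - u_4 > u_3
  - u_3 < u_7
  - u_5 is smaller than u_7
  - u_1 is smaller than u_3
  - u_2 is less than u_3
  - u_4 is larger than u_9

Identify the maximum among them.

u_6

Chaining downward from u_6: directly below it, u_9, u_2, u_5, u_4, u_7; then u_1, u_3, u_8.
That covers every other element, and nothing is given above u_6, so u_6 is the maximum.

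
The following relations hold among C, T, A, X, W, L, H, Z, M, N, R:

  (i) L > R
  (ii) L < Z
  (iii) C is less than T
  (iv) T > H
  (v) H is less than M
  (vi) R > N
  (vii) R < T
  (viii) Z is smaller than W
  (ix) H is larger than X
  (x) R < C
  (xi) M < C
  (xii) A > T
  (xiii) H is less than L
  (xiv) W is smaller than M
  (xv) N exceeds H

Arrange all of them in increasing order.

X < H < N < R < L < Z < W < M < C < T < A

Each adjacent pair is fixed by a given relation: X < H; H < N; N < R; R < L; L < Z; Z < W; W < M; M < C; C < T; T < A. Chaining them end to end gives the full order.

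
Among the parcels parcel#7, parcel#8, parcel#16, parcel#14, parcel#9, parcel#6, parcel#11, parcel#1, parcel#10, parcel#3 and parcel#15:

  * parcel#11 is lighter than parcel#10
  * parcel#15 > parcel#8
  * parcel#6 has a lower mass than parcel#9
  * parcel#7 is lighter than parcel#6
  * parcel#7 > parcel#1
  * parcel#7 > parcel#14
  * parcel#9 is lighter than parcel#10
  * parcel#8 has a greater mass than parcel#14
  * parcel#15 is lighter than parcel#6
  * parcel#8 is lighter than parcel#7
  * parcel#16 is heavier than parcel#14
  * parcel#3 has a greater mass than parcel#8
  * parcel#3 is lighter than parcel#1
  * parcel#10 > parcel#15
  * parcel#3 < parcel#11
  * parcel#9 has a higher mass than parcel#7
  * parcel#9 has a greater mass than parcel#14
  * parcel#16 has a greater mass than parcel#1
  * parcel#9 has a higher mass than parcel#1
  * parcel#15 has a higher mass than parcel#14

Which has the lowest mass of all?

parcel#14

Chaining upward from parcel#14: directly above it, parcel#8, parcel#7, parcel#15, parcel#9, parcel#16; then parcel#3, parcel#6, parcel#10; then parcel#1, parcel#11.
That covers every other element, and nothing is given below parcel#14, so parcel#14 is the lowest mass.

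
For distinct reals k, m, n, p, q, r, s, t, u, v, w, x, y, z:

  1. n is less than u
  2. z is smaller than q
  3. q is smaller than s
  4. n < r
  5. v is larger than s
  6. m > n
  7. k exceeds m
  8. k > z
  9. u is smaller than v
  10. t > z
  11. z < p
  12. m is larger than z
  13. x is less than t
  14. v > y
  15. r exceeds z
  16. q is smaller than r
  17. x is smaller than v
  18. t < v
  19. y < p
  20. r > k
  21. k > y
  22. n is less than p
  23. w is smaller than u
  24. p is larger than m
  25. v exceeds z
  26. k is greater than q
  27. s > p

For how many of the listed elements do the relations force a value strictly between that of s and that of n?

Chaining upward from n reaches: u, m, p, k, r, v.
Chaining downward from s reaches: y, z, q, m, p.
Strictly between n and s are those in both lists: m, p — 2 elements.

2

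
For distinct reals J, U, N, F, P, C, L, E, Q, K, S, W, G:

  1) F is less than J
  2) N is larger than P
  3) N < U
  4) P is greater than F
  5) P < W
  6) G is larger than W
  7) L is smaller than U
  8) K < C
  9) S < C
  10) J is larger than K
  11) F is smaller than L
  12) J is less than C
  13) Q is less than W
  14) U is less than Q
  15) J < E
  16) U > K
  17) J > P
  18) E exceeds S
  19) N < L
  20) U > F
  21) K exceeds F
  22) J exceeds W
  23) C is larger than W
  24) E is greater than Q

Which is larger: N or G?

N < L and L < U give N < U.
With U < Q: N < L < U < Q.
With Q < W: N < L < U < Q < W.
Then W < G extends the chain to G.
So N < G; G is the larger of the two.

G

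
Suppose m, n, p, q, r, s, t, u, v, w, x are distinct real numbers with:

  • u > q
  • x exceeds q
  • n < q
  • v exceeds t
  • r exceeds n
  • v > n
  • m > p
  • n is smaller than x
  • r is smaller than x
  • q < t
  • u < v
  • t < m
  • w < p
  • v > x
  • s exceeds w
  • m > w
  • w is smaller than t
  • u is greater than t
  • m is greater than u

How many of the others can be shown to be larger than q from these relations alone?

Directly above q: t, u, x.
One step further: v, m (5 so far).
Nothing else is reachable above q; 5 in all.

5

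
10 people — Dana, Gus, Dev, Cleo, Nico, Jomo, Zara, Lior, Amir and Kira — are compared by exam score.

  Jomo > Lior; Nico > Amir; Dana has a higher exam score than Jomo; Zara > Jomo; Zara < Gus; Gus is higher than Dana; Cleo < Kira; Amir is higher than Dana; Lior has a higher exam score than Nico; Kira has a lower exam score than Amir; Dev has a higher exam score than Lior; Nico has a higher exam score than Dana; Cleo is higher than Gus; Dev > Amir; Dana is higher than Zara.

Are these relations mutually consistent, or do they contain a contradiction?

Chaining the given relations yields Jomo < Zara < Dana < Gus < Cleo < Kira < Amir < Nico < Lior, so Jomo < Lior. But one relation states Lior < Jomo. These cannot both hold.

inconsistent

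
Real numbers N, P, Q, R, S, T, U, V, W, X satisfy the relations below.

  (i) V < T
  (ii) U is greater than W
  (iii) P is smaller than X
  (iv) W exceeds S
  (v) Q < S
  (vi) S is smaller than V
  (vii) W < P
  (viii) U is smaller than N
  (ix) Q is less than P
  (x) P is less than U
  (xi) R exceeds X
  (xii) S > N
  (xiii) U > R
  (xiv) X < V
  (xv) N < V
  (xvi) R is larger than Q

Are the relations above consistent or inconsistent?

Chaining the given relations yields S < W < P < X < R < U < N, so S < N. But one relation states N < S. These cannot both hold.

inconsistent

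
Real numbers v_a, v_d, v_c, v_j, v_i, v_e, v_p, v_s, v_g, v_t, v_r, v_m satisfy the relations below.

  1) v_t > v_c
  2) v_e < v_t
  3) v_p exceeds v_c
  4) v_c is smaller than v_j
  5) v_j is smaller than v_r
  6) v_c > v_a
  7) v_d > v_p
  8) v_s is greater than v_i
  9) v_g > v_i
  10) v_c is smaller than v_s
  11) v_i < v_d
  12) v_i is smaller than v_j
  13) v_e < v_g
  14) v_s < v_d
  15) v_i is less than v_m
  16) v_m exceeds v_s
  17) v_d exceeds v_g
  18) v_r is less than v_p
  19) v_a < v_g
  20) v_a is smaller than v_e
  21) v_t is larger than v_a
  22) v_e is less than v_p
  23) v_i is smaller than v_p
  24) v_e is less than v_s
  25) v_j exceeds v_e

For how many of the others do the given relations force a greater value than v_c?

7

From v_c the given relations immediately reach v_j, v_s, v_p, v_t.
From those, v_r, v_m, v_d — 7 in total.
No other element is forced above v_c by the given relations, so the count is 7.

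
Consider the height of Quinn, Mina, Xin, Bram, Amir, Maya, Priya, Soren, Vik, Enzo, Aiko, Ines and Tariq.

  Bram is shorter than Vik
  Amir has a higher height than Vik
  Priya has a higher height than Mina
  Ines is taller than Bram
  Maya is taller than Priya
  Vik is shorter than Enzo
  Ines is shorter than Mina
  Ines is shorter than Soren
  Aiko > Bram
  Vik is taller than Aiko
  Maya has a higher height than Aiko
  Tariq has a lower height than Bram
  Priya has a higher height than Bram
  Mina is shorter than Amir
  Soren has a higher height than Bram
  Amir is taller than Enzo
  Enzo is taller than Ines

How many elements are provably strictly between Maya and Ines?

Chaining upward from Ines reaches: Mina, Priya, Enzo, Amir, Soren.
Chaining downward from Maya reaches: Tariq, Bram, Mina, Aiko, Priya.
Strictly between Ines and Maya are those in both lists: Mina, Priya — 2 elements.

2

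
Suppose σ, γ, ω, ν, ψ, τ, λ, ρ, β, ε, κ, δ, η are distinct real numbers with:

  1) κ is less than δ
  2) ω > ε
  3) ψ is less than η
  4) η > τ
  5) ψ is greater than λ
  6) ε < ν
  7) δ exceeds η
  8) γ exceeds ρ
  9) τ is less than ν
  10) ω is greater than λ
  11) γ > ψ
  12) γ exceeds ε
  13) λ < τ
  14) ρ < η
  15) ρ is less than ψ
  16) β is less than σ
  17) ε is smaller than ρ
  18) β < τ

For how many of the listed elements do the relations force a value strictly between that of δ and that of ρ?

Chaining upward from ρ reaches: ψ, γ, η.
Chaining downward from δ reaches: ε, β, λ, ψ, κ, τ, η.
Strictly between ρ and δ are those in both lists: ψ, η — 2 elements.

2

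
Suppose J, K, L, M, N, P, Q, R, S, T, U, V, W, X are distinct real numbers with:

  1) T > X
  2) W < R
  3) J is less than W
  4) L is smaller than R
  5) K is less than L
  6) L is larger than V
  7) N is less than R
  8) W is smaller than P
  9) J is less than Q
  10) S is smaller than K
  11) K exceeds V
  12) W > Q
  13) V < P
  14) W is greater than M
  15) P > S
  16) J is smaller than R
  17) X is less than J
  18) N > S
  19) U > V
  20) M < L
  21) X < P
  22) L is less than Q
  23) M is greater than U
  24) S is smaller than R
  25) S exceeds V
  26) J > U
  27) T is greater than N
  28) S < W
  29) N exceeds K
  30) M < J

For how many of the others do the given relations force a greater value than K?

Directly above K: N, L.
One step further: Q, R, T (5 so far).
One step further: W (6 so far).
One step further: P (7 so far).
Nothing else is reachable above K; 7 in all.

7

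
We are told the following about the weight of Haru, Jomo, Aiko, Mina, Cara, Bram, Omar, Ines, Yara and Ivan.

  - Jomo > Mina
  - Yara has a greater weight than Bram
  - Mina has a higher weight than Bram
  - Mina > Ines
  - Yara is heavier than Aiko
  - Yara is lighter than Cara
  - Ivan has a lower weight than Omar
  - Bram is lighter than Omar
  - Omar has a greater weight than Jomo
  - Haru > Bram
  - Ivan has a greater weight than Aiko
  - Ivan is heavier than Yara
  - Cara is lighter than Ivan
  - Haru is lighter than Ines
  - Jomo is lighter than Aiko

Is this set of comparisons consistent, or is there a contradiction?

The single ordering Bram < Haru < Ines < Mina < Jomo < Aiko < Yara < Cara < Ivan < Omar satisfies every listed relation, so no contradiction arises.

consistent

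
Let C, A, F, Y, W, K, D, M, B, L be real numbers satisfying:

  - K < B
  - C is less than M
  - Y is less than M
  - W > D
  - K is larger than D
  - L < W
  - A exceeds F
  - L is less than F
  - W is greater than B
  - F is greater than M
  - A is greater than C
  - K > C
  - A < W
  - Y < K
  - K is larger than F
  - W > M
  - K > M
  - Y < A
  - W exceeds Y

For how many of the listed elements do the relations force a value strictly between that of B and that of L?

Chaining upward from L reaches: F, K, A, W.
Chaining downward from B reaches: C, Y, M, D, F, K.
Strictly between L and B are those in both lists: F, K — 2 elements.

2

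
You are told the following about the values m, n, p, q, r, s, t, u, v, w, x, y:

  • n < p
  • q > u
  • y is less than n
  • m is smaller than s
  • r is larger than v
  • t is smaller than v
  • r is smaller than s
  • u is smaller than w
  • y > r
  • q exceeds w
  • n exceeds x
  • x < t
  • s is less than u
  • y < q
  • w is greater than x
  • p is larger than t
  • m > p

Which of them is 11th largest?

Piecing the relations together gives one ordering: x < t < v < r < y < n < p < m < s < u < w < q.
The 11th largest is t.

t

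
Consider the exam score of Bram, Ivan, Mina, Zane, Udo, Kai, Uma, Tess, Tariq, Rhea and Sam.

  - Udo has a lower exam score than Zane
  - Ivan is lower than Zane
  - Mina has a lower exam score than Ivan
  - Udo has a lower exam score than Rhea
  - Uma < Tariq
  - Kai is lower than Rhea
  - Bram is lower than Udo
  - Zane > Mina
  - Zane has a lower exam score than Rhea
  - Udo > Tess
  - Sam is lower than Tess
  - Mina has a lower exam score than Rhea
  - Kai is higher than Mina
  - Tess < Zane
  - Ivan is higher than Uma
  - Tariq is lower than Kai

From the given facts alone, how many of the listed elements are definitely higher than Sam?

From Sam the given relations immediately reach Tess.
From those, Udo, Zane — 3 in total.
From those, Rhea — 4 in total.
No other element is forced above Sam by the given relations, so the count is 4.

4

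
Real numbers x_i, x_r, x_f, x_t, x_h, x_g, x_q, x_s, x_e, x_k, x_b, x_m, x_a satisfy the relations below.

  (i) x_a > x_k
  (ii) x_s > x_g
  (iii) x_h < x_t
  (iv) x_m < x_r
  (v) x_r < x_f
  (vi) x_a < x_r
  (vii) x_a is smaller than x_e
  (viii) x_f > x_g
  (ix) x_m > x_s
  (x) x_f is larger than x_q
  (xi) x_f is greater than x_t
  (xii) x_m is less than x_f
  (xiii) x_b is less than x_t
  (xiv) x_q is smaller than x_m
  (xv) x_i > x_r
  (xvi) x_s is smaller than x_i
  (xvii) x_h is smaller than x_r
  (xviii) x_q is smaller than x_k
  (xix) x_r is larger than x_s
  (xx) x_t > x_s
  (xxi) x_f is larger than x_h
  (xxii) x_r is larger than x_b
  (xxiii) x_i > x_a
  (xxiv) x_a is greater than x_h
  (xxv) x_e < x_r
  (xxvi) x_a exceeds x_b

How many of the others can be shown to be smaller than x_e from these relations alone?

5

The elements the relations force below x_e are x_b, x_q, x_h, x_k, x_a — no chain reaches any other.
That is 5.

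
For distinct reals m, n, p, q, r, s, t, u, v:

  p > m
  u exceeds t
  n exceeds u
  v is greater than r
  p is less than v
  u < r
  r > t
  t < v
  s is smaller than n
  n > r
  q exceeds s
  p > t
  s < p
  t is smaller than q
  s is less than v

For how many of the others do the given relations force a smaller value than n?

4

From n the given relations immediately reach s, u, r.
From those, t — 4 in total.
No other element is forced below n by the given relations, so the count is 4.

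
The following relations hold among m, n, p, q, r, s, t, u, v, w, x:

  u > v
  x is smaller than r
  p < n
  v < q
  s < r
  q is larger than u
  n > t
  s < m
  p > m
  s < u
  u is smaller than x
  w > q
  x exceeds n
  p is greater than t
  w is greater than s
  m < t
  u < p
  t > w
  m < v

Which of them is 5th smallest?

Piecing the relations together gives one ordering: s < m < v < u < q < w < t < p < n < x < r.
Counting 5 from the smallest end gives q.

q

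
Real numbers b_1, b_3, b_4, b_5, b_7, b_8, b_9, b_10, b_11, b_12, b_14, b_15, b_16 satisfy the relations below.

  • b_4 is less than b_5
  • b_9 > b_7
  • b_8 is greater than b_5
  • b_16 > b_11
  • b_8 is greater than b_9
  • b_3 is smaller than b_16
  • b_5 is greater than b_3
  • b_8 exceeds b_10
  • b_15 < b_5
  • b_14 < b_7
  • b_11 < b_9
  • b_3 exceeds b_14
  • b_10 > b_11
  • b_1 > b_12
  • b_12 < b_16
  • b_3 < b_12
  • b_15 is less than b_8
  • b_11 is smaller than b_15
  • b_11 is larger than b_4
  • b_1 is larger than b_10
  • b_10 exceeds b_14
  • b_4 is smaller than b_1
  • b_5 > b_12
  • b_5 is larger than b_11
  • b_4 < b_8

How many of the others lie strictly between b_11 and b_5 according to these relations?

1

The relations place b_11 below b_5. An element lies strictly between them when it is forced above b_11 and also forced below b_5.
Above b_11: {b_9, b_15, b_10, b_16, b_1, b_8}. Below b_5: {b_14, b_4, b_3, b_12, b_15}.
Intersection: {b_15} — 1.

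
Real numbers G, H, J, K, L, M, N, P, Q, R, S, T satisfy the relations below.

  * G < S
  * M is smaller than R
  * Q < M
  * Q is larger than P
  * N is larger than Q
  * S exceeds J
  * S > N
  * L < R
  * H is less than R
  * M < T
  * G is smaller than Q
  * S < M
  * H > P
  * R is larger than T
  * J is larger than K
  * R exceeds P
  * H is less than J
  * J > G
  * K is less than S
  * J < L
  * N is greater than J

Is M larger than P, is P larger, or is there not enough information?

P < H and H < J give P < J.
With J < N: P < H < J < N.
With N < S: P < H < J < N < S.
Then S < M extends the chain to M.
So M is larger.

M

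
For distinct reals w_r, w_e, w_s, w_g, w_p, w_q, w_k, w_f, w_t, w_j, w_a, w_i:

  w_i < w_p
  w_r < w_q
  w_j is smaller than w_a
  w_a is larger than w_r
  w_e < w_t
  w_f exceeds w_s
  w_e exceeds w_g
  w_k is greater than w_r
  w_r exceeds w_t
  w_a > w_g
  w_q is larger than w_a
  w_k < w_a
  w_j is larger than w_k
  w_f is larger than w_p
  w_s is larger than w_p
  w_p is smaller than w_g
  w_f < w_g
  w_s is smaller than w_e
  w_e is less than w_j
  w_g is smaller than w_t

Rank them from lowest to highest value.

w_i < w_p < w_s < w_f < w_g < w_e < w_t < w_r < w_k < w_j < w_a < w_q

Each adjacent pair is fixed by a given relation: w_i < w_p; w_p < w_s; w_s < w_f; w_f < w_g; w_g < w_e; w_e < w_t; w_t < w_r; w_r < w_k; w_k < w_j; w_j < w_a; w_a < w_q. Chaining them end to end gives the full order.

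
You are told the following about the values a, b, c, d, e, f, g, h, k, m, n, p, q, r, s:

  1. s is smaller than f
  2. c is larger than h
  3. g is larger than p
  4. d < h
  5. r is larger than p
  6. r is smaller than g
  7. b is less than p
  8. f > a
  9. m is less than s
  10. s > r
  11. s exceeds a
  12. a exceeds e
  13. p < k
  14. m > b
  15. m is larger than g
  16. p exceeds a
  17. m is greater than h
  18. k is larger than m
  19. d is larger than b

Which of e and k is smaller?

e

e < a < p < r < g < m < k, by transitivity through a, p, r, g, m.
So e < k; e is the smaller of the two.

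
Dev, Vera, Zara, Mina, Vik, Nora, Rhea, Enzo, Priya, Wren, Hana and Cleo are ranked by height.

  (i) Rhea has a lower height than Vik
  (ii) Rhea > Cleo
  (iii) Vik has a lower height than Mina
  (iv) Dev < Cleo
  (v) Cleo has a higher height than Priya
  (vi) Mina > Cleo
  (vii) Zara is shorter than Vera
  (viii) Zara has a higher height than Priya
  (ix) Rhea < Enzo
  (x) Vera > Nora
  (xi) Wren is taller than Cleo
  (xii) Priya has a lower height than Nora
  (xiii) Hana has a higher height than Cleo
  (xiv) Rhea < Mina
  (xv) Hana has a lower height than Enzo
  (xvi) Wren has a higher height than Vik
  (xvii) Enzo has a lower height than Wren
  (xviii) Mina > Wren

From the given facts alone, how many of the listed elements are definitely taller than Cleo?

Directly above Cleo: Rhea, Hana, Wren, Mina.
One step further: Vik, Enzo (6 so far).
Nothing else is reachable above Cleo; 6 in all.

6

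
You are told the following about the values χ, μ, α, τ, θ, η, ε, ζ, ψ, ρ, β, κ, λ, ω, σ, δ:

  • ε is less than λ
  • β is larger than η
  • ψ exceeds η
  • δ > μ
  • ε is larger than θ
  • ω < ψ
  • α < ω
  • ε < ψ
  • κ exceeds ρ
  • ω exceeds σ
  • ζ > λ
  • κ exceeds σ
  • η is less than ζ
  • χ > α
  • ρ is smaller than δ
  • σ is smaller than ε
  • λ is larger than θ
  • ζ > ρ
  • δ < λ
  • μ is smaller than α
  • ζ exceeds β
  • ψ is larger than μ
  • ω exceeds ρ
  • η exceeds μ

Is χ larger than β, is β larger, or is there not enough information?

Following every chain through χ: below χ we get μ, α.
β is not reached, and no chain runs the other way from β to χ.
So the given relations leave the order of χ and β undetermined.

undetermined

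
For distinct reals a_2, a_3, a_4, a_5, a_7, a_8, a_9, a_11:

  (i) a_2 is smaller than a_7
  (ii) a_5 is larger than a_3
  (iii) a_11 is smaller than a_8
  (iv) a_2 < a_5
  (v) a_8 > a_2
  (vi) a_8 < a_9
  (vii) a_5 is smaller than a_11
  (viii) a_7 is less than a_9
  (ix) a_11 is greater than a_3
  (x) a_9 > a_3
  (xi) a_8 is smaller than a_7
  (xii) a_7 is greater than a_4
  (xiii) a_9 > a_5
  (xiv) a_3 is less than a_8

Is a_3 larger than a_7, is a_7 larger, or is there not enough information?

a_3 < a_5 and a_5 < a_11 give a_3 < a_11.
Then a_11 < a_8 extends the chain to a_8.
With a_8 < a_7: a_3 < a_5 < a_11 < a_8 < a_7.
So a_7 is larger.

a_7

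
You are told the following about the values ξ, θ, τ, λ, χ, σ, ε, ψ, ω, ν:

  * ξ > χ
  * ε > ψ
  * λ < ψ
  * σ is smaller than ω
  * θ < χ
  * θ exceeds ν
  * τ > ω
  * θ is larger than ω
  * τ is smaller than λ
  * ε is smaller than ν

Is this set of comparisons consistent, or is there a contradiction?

consistent

Every relation is compatible with σ < ω < τ < λ < ψ < ε < ν < θ < χ < ξ; the set is consistent.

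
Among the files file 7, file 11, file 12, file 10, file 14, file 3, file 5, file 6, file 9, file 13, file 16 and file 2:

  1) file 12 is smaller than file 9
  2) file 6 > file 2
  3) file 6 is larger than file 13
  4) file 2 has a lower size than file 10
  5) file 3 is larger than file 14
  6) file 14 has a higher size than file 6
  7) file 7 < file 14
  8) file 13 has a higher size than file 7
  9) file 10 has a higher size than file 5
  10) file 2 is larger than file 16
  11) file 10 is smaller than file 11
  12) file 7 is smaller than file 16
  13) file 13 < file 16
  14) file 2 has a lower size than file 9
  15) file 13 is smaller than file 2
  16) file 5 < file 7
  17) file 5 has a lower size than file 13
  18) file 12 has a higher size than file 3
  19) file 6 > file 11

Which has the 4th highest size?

Piecing the relations together gives one ordering: file 5 < file 7 < file 13 < file 16 < file 2 < file 10 < file 11 < file 6 < file 14 < file 3 < file 12 < file 9.
Counting 4 from the largest end gives file 14.

file 14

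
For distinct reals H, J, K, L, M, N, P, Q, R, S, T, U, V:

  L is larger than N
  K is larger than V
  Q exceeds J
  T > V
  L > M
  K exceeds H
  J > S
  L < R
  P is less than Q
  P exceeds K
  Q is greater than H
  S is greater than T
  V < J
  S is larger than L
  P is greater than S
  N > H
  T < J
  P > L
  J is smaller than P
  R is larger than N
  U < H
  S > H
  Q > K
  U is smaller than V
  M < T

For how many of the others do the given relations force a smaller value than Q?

11

The elements the relations force below Q are U, M, H, N, V, K, T, L, S, J, P — no chain reaches any other.
That is 11.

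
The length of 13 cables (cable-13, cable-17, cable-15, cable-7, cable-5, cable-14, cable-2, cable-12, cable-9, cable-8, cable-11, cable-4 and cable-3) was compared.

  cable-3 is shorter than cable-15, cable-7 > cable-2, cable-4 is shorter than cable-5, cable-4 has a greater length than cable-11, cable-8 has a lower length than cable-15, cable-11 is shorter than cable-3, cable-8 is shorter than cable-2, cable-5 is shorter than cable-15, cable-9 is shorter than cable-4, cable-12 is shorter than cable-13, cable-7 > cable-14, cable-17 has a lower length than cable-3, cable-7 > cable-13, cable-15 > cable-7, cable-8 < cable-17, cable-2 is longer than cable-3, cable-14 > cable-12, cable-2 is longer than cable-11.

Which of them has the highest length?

cable-11 is not greatest since cable-11 < cable-4; cable-8 is not greatest since cable-8 < cable-17; cable-12 is not greatest since cable-12 < cable-13; cable-17 is not greatest since cable-17 < cable-3; cable-9 is not greatest since cable-9 < cable-4; cable-14 is not greatest since cable-14 < cable-7; cable-13 is not greatest since cable-13 < cable-7; cable-3 is not greatest since cable-3 < cable-15; cable-2 is not greatest since cable-2 < cable-7; cable-7 is not greatest since cable-7 < cable-15; cable-4 is not greatest since cable-4 < cable-5; cable-5 is not greatest since cable-5 < cable-15.
Only cable-15 has nothing above it, so cable-15 is the highest length.

cable-15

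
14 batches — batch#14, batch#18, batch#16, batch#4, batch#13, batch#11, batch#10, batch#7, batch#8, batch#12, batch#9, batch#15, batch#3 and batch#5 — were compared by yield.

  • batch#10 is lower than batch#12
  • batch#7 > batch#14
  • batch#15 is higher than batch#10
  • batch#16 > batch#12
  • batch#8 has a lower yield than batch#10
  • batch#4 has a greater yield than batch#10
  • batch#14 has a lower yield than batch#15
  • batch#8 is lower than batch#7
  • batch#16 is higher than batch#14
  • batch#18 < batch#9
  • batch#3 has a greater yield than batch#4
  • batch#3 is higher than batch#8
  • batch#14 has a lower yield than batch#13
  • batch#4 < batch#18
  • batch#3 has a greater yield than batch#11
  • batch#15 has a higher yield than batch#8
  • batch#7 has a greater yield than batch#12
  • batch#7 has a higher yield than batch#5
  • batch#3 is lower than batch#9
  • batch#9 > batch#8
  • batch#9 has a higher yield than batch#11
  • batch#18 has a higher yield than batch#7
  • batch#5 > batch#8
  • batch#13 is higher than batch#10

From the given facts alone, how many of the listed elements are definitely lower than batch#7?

5

From batch#7 the given relations immediately reach batch#8, batch#14, batch#12, batch#5.
From those, batch#10 — 5 in total.
Nothing else is reachable below batch#7; 5 in all.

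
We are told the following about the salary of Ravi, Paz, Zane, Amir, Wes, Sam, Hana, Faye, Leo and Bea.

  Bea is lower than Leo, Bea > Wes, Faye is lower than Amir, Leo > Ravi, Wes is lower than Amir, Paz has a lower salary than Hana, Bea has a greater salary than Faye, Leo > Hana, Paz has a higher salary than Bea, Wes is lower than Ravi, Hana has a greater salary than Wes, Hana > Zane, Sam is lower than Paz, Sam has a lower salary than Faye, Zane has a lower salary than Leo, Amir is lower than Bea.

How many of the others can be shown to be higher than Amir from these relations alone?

Directly above Amir: Bea.
One step further: Paz, Leo (3 so far).
One step further: Hana (4 so far).
No other element is forced above Amir by the given relations, so the count is 4.

4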